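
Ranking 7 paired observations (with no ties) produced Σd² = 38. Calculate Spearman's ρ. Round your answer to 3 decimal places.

ρ = 1 − 6Σd² / [n(n²−1)] = 1 − 6×38 / (7×48)
  = 1 − 228/336 = 1 − 0.6786 ≈ 0.321

0.321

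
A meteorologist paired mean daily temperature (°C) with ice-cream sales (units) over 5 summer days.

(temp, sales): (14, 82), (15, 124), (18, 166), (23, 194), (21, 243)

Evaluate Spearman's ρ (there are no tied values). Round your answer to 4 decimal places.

0.9000

Rank temp: 1, 2, 3, 5, 4
Rank sales: 1, 2, 3, 4, 5
d = rank(temp) − rank(sales): 0, 0, 0, 1, -1; Σd² = 2
ρ = 1 − 6Σd² / [n(n²−1)] = 1 − 6×2 / (5×24) = 1 − 12/120 ≈ 0.9000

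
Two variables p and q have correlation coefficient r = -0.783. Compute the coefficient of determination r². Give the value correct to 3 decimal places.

r² = (-0.783)² = 0.613

0.613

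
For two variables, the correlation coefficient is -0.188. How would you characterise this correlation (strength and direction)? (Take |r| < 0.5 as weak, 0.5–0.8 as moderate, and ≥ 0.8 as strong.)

r = -0.188 < 0 so the relationship is negative.
|r| = 0.188, which falls in the weak range.

weak negative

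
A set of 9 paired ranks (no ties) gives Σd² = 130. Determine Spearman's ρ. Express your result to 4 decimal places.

ρ = 1 − 6Σd² / [n(n²−1)] = 1 − 6×130 / (9×80)
  = 1 − 780/720 = 1 − 1.08333 ≈ -0.0833

-0.0833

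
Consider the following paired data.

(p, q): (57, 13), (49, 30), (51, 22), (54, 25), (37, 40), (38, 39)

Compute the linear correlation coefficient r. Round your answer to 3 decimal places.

n = 6, Σp = 286, Σq = 169, Σp² = 13980, Σq² = 5299, Σpq = 7645
nΣpq − ΣpΣq = 45870 − 48334 = -2464
nΣp² − (Σp)² = 83880 − 81796 = 2084; nΣq² − (Σq)² = 31794 − 28561 = 3233
r = -2464 / √(2084 × 3233) = -2464 / 2595.6833 ≈ -0.949

-0.949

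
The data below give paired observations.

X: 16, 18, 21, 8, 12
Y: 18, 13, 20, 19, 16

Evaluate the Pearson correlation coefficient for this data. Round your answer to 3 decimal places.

-0.071

n = 5, ΣX = 75, ΣY = 86, ΣX² = 1229, ΣY² = 1510, ΣXY = 1286
nΣXY − ΣXΣY = 6430 − 6450 = -20
nΣX² − (ΣX)² = 6145 − 5625 = 520; nΣY² − (ΣY)² = 7550 − 7396 = 154
r = -20 / √(520 × 154) = -20 / 282.9841 ≈ -0.071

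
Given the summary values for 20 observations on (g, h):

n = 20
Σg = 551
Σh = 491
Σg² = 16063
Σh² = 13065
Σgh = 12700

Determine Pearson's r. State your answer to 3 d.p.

r = (nΣgh − ΣgΣh) / √[(nΣg² − (Σg)²)(nΣh² − (Σh)²)]
Numerator: 20×12700 − 551×491 = -16541
Denominator: √[(321260 − 303601)(261300 − 241081)] = √[17659 × 20219] = 18895.6958
r = -16541 / 18895.6958 ≈ -0.875

-0.875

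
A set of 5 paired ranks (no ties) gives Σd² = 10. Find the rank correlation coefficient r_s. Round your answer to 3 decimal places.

0.500

ρ = 1 − 6Σd² / [n(n²−1)] = 1 − 6×10 / (5×24)
  = 1 − 60/120 = 1 − 0.5000 ≈ 0.500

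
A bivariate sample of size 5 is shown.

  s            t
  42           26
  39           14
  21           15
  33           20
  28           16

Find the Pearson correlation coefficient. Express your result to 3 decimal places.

0.568

n = 5, Σs = 163, Σt = 91, Σs² = 5599, Σt² = 1753, Σst = 3061
nΣst − ΣsΣt = 15305 − 14833 = 472
nΣs² − (Σs)² = 27995 − 26569 = 1426; nΣt² − (Σt)² = 8765 − 8281 = 484
r = 472 / √(1426 × 484) = 472 / 830.7731 ≈ 0.568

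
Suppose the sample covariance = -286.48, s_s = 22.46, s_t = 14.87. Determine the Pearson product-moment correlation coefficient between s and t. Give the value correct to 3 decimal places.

r = Cov(s,t) / (s_s · s_t) = -286.48 / (22.46 × 14.87)
  = -286.48 / 333.9802 ≈ -0.858

-0.858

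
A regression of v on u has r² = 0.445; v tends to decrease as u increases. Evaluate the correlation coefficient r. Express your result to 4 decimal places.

-0.6671

|r| = √0.445 = 0.6671
The association is negative, so r = −0.6671.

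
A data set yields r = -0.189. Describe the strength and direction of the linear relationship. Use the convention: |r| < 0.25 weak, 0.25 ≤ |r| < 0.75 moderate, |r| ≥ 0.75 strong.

r = -0.189 < 0 so the relationship is negative.
|r| = 0.189, which falls in the weak range.

weak negative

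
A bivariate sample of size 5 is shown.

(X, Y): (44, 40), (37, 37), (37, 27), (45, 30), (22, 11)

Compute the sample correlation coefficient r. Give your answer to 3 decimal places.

0.852

n = 5, ΣX = 185, ΣY = 145, ΣX² = 7183, ΣY² = 4719, ΣXY = 5720
nΣXY − ΣXΣY = 28600 − 26825 = 1775
nΣX² − (ΣX)² = 35915 − 34225 = 1690; nΣY² − (ΣY)² = 23595 − 21025 = 2570
r = 1775 / √(1690 × 2570) = 1775 / 2084.0585 ≈ 0.852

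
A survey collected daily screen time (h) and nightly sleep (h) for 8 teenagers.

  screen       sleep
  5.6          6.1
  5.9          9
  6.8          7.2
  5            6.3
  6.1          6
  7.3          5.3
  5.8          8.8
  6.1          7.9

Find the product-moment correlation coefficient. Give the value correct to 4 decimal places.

n = 8, Σx = 48.6, Σy = 56.6, Σx² = 298.76, Σy² = 413.68, Σxy = 342.24
nΣxy − ΣxΣy = 2737.92 − 2750.76 = -12.84
nΣx² − (Σx)² = 2390.08 − 2361.96 = 28.12; nΣy² − (Σy)² = 3309.44 − 3203.56 = 105.88
r = -12.84 / √(28.12 × 105.88) = -12.84 / 54.5651 ≈ -0.2353

-0.2353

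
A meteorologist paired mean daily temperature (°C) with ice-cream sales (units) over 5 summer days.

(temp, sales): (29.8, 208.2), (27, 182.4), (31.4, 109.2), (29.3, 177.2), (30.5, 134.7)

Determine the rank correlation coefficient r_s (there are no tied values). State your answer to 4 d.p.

-0.7000

Rank temp: 3, 1, 5, 2, 4
Rank sales: 5, 4, 1, 3, 2
d = rank(temp) − rank(sales): -2, -3, 4, -1, 2; Σd² = 34
ρ = 1 − 6Σd² / [n(n²−1)] = 1 − 6×34 / (5×24) = 1 − 204/120 ≈ -0.7000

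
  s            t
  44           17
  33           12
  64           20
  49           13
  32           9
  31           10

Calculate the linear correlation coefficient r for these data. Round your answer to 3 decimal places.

n = 6, Σs = 253, Σt = 81, Σs² = 11507, Σt² = 1183, Σst = 3659
nΣst − ΣsΣt = 21954 − 20493 = 1461
nΣs² − (Σs)² = 69042 − 64009 = 5033; nΣt² − (Σt)² = 7098 − 6561 = 537
r = 1461 / √(5033 × 537) = 1461 / 1643.9954 ≈ 0.889

0.889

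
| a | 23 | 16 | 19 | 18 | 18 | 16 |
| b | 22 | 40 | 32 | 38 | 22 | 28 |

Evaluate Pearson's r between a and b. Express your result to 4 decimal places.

n = 6, Σa = 110, Σb = 182, Σa² = 2050, Σb² = 5820, Σab = 3282
nΣab − ΣaΣb = 19692 − 20020 = -328
nΣa² − (Σa)² = 12300 − 12100 = 200; nΣb² − (Σb)² = 34920 − 33124 = 1796
r = -328 / √(200 × 1796) = -328 / 599.3330 ≈ -0.5473

-0.5473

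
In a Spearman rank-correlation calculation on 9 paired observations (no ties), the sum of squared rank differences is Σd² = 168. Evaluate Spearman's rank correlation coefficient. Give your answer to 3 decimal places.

ρ = 1 − 6Σd² / [n(n²−1)] = 1 − 6×168 / (9×80)
  = 1 − 1008/720 = 1 − 1.4000 ≈ -0.400

-0.400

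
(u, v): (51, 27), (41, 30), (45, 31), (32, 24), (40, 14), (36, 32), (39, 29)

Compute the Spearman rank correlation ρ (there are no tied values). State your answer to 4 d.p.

Rank u: 7, 5, 6, 1, 4, 2, 3
Rank v: 3, 5, 6, 2, 1, 7, 4
d = rank(u) − rank(v): 4, 0, 0, -1, 3, -5, -1; Σd² = 52
ρ = 1 − 6Σd² / [n(n²−1)] = 1 − 6×52 / (7×48) = 1 − 312/336 ≈ 0.0714

0.0714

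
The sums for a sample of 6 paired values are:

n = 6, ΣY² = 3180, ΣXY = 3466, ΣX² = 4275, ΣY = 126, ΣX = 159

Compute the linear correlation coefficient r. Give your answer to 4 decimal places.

r = (nΣXY − ΣXΣY) / √[(nΣX² − (ΣX)²)(nΣY² − (ΣY)²)]
Numerator: 6×3466 − 159×126 = 762
Denominator: √[(25650 − 25281)(19080 − 15876)] = √[369 × 3204] = 1087.3252
r = 762 / 1087.3252 ≈ 0.7008

0.7008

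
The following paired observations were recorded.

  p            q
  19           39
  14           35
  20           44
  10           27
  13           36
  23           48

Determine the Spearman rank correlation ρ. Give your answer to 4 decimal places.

0.9429

Rank p: 4, 3, 5, 1, 2, 6
Rank q: 4, 2, 5, 1, 3, 6
d = rank(p) − rank(q): 0, 1, 0, 0, -1, 0; Σd² = 2
ρ = 1 − 6Σd² / [n(n²−1)] = 1 − 6×2 / (6×35) = 1 − 12/210 ≈ 0.9429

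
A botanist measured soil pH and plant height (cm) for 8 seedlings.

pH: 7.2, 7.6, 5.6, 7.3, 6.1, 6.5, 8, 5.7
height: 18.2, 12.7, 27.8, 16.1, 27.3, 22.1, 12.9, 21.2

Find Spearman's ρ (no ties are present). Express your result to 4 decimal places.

Rank pH: 5, 7, 1, 6, 3, 4, 8, 2
Rank height: 4, 1, 8, 3, 7, 6, 2, 5
d = rank(pH) − rank(height): 1, 6, -7, 3, -4, -2, 6, -3; Σd² = 160
ρ = 1 − 6Σd² / [n(n²−1)] = 1 − 6×160 / (8×63) = 1 − 960/504 ≈ -0.9048

-0.9048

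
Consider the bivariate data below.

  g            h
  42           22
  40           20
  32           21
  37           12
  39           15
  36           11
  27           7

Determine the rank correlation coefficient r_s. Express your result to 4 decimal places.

Rank g: 7, 6, 2, 4, 5, 3, 1
Rank h: 7, 5, 6, 3, 4, 2, 1
d = rank(g) − rank(h): 0, 1, -4, 1, 1, 1, 0; Σd² = 20
ρ = 1 − 6Σd² / [n(n²−1)] = 1 − 6×20 / (7×48) = 1 − 120/336 ≈ 0.6429

0.6429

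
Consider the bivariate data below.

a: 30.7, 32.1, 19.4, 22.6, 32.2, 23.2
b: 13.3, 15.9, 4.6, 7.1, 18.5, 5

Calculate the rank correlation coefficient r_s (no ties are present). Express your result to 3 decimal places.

Rank a: 4, 5, 1, 2, 6, 3
Rank b: 4, 5, 1, 3, 6, 2
d = rank(a) − rank(b): 0, 0, 0, -1, 0, 1; Σd² = 2
ρ = 1 − 6Σd² / [n(n²−1)] = 1 − 6×2 / (6×35) = 1 − 12/210 ≈ 0.943

0.943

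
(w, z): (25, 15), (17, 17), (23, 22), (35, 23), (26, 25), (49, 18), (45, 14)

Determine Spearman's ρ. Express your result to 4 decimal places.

-0.0357

Rank w: 3, 1, 2, 5, 4, 7, 6
Rank z: 2, 3, 5, 6, 7, 4, 1
d = rank(w) − rank(z): 1, -2, -3, -1, -3, 3, 5; Σd² = 58
ρ = 1 − 6Σd² / [n(n²−1)] = 1 − 6×58 / (7×48) = 1 − 348/336 ≈ -0.0357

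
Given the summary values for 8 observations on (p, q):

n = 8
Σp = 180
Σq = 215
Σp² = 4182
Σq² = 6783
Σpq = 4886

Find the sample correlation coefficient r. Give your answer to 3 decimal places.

0.133

r = (nΣpq − ΣpΣq) / √[(nΣp² − (Σp)²)(nΣq² − (Σq)²)]
Numerator: 8×4886 − 180×215 = 388
Denominator: √[(33456 − 32400)(54264 − 46225)] = √[1056 × 8039] = 2913.6204
r = 388 / 2913.6204 ≈ 0.133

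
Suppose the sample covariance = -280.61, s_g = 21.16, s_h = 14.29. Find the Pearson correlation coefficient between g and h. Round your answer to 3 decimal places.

r = Cov(g,h) / (s_g · s_h) = -280.61 / (21.16 × 14.29)
  = -280.61 / 302.3764 ≈ -0.928

-0.928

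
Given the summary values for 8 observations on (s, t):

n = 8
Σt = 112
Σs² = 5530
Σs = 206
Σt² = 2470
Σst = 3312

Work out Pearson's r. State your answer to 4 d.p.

0.9490

r = (nΣst − ΣsΣt) / √[(nΣs² − (Σs)²)(nΣt² − (Σt)²)]
Numerator: 8×3312 − 206×112 = 3424
Denominator: √[(44240 − 42436)(19760 − 12544)] = √[1804 × 7216] = 3608.0000
r = 3424 / 3608.0000 ≈ 0.9490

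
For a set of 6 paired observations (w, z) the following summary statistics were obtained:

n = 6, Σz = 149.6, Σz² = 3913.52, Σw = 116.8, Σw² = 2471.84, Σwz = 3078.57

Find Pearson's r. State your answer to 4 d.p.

0.8725

r = (nΣwz − ΣwΣz) / √[(nΣw² − (Σw)²)(nΣz² − (Σz)²)]
Numerator: 6×3078.57 − 116.8×149.6 = 998.14
Denominator: √[(14831.04 − 13642.24)(23481.12 − 22380.16)] = √[1188.8 × 1100.96] = 1144.0373
r = 998.14 / 1144.0373 ≈ 0.8725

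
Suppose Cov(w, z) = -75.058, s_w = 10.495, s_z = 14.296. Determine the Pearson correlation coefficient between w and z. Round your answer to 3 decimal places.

-0.500

r = Cov(w,z) / (s_w · s_z) = -75.058 / (10.495 × 14.296)
  = -75.058 / 150.0365 ≈ -0.500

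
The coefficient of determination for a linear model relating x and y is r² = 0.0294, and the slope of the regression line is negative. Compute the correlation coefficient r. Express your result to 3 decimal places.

|r| = √0.0294 = 0.171
The association is negative, so r = −0.171.

-0.171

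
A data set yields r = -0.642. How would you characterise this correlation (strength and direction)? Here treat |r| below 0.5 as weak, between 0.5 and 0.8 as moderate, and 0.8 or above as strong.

r = -0.642 < 0 so the relationship is negative.
|r| = 0.642, which falls in the moderate range.

moderate negative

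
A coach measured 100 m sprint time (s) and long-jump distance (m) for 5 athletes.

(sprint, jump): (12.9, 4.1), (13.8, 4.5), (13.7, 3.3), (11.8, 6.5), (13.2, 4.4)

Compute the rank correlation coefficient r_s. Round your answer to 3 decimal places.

Rank sprint: 2, 5, 4, 1, 3
Rank jump: 2, 4, 1, 5, 3
d = rank(sprint) − rank(jump): 0, 1, 3, -4, 0; Σd² = 26
ρ = 1 − 6Σd² / [n(n²−1)] = 1 − 6×26 / (5×24) = 1 − 156/120 ≈ -0.300

-0.300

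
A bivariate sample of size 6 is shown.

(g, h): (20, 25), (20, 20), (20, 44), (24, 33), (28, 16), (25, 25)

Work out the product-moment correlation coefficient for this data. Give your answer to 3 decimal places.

-0.455

n = 6, Σg = 137, Σh = 163, Σg² = 3185, Σh² = 4931, Σgh = 3645
nΣgh − ΣgΣh = 21870 − 22331 = -461
nΣg² − (Σg)² = 19110 − 18769 = 341; nΣh² − (Σh)² = 29586 − 26569 = 3017
r = -461 / √(341 × 3017) = -461 / 1014.2963 ≈ -0.455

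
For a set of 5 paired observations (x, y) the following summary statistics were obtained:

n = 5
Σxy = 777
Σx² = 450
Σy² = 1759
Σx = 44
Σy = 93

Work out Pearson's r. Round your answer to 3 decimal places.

r = (nΣxy − ΣxΣy) / √[(nΣx² − (Σx)²)(nΣy² − (Σy)²)]
Numerator: 5×777 − 44×93 = -207
Denominator: √[(2250 − 1936)(8795 − 8649)] = √[314 × 146] = 214.1121
r = -207 / 214.1121 ≈ -0.967

-0.967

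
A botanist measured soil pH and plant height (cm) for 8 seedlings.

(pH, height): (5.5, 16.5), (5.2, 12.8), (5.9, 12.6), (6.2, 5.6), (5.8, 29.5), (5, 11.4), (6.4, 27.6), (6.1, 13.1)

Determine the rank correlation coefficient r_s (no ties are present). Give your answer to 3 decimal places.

0.143

Rank pH: 3, 2, 5, 7, 4, 1, 8, 6
Rank height: 6, 4, 3, 1, 8, 2, 7, 5
d = rank(pH) − rank(height): -3, -2, 2, 6, -4, -1, 1, 1; Σd² = 72
ρ = 1 − 6Σd² / [n(n²−1)] = 1 − 6×72 / (8×63) = 1 − 432/504 ≈ 0.143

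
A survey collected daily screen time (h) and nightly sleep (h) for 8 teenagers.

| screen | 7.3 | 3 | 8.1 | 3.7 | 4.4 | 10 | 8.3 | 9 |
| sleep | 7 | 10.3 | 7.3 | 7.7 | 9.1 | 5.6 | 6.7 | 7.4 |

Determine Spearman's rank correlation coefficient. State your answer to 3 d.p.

Rank screen: 4, 1, 5, 2, 3, 8, 6, 7
Rank sleep: 3, 8, 4, 6, 7, 1, 2, 5
d = rank(screen) − rank(sleep): 1, -7, 1, -4, -4, 7, 4, 2; Σd² = 152
ρ = 1 − 6Σd² / [n(n²−1)] = 1 − 6×152 / (8×63) = 1 − 912/504 ≈ -0.810

-0.810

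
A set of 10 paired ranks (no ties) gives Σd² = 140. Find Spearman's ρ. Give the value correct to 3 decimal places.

0.152

ρ = 1 − 6Σd² / [n(n²−1)] = 1 − 6×140 / (10×99)
  = 1 − 840/990 = 1 − 0.8485 ≈ 0.152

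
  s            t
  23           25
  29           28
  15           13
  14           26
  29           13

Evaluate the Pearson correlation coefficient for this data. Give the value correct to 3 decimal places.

n = 5, Σs = 110, Σt = 105, Σs² = 2632, Σt² = 2423, Σst = 2323
nΣst − ΣsΣt = 11615 − 11550 = 65
nΣs² − (Σs)² = 13160 − 12100 = 1060; nΣt² − (Σt)² = 12115 − 11025 = 1090
r = 65 / √(1060 × 1090) = 65 / 1074.8953 ≈ 0.060

0.060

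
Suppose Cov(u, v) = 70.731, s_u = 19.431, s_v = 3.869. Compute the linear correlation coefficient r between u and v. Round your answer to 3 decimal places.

r = Cov(u,v) / (s_u · s_v) = 70.731 / (19.431 × 3.869)
  = 70.731 / 75.1785 ≈ 0.941

0.941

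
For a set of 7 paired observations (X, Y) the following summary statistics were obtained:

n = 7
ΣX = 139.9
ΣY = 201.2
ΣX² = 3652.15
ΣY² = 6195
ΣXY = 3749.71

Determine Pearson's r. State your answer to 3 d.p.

-0.457

r = (nΣXY − ΣXΣY) / √[(nΣX² − (ΣX)²)(nΣY² − (ΣY)²)]
Numerator: 7×3749.71 − 139.9×201.2 = -1899.91
Denominator: √[(25565.05 − 19572.01)(43365 − 40481.44)] = √[5993.04 × 2883.56] = 4157.0771
r = -1899.91 / 4157.0771 ≈ -0.457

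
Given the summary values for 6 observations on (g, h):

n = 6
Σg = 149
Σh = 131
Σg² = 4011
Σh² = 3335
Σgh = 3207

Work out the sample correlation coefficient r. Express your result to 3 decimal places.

-0.120

r = (nΣgh − ΣgΣh) / √[(nΣg² − (Σg)²)(nΣh² − (Σh)²)]
Numerator: 6×3207 − 149×131 = -277
Denominator: √[(24066 − 22201)(20010 − 17161)] = √[1865 × 2849] = 2305.0781
r = -277 / 2305.0781 ≈ -0.120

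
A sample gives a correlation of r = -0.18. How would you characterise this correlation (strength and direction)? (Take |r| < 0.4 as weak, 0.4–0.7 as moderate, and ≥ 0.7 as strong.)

r = -0.18 < 0 so the relationship is negative.
|r| = 0.18, which falls in the weak range.

weak negative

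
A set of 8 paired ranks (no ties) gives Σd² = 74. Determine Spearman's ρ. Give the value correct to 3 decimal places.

0.119

ρ = 1 − 6Σd² / [n(n²−1)] = 1 − 6×74 / (8×63)
  = 1 − 444/504 = 1 − 0.8810 ≈ 0.119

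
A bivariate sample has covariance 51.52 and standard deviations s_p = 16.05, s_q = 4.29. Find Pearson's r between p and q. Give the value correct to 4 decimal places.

r = Cov(p,q) / (s_p · s_q) = 51.52 / (16.05 × 4.29)
  = 51.52 / 68.8545 ≈ 0.7482

0.7482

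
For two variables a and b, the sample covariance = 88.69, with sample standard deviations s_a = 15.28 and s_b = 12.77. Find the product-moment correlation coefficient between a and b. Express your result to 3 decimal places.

r = Cov(a,b) / (s_a · s_b) = 88.69 / (15.28 × 12.77)
  = 88.69 / 195.1256 ≈ 0.455

0.455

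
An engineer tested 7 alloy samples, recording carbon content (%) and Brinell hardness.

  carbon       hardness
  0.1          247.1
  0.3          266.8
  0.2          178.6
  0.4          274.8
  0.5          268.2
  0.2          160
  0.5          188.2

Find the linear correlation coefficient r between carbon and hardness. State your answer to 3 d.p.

n = 7, Σx = 2.2, Σy = 1583.7, Σx² = 0.84, Σy² = 372604.13, Σxy = 510.59
nΣxy − ΣxΣy = 3574.13 − 3484.14 = 89.99
nΣx² − (Σx)² = 5.88 − 4.84 = 1.04; nΣy² − (Σy)² = 2608228.91 − 2508105.69 = 100123.22
r = 89.99 / √(1.04 × 100123.22) = 89.99 / 322.6889 ≈ 0.279

0.279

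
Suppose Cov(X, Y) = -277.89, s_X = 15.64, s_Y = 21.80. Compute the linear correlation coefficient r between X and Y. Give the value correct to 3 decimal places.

r = Cov(X,Y) / (s_X · s_Y) = -277.89 / (15.64 × 21.80)
  = -277.89 / 340.9520 ≈ -0.815

-0.815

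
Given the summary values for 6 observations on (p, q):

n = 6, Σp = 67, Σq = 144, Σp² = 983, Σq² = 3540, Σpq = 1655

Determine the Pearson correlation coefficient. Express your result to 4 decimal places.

r = (nΣpq − ΣpΣq) / √[(nΣp² − (Σp)²)(nΣq² − (Σq)²)]
Numerator: 6×1655 − 67×144 = 282
Denominator: √[(5898 − 4489)(21240 − 20736)] = √[1409 × 504] = 842.6957
r = 282 / 842.6957 ≈ 0.3346

0.3346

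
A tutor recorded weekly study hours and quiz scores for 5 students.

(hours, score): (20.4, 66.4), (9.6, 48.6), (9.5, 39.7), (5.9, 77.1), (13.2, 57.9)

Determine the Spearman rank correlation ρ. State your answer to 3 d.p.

0.000

Rank hours: 5, 3, 2, 1, 4
Rank score: 4, 2, 1, 5, 3
d = rank(hours) − rank(score): 1, 1, 1, -4, 1; Σd² = 20
ρ = 1 − 6Σd² / [n(n²−1)] = 1 − 6×20 / (5×24) = 1 − 120/120 ≈ 0.000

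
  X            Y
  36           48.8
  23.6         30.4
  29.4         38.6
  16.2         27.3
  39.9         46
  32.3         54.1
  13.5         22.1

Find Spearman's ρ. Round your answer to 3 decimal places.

Rank X: 6, 3, 4, 2, 7, 5, 1
Rank Y: 6, 3, 4, 2, 5, 7, 1
d = rank(X) − rank(Y): 0, 0, 0, 0, 2, -2, 0; Σd² = 8
ρ = 1 − 6Σd² / [n(n²−1)] = 1 − 6×8 / (7×48) = 1 − 48/336 ≈ 0.857

0.857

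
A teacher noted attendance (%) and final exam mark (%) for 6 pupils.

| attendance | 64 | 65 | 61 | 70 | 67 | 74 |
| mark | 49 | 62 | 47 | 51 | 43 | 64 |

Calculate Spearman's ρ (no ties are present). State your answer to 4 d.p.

0.5429

Rank attendance: 2, 3, 1, 5, 4, 6
Rank mark: 3, 5, 2, 4, 1, 6
d = rank(attendance) − rank(mark): -1, -2, -1, 1, 3, 0; Σd² = 16
ρ = 1 − 6Σd² / [n(n²−1)] = 1 − 6×16 / (6×35) = 1 − 96/210 ≈ 0.5429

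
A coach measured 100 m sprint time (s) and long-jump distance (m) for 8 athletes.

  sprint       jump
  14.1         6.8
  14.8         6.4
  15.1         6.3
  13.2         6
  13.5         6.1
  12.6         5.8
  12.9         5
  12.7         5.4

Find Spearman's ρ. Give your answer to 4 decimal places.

Rank sprint: 6, 7, 8, 4, 5, 1, 3, 2
Rank jump: 8, 7, 6, 4, 5, 3, 1, 2
d = rank(sprint) − rank(jump): -2, 0, 2, 0, 0, -2, 2, 0; Σd² = 16
ρ = 1 − 6Σd² / [n(n²−1)] = 1 − 6×16 / (8×63) = 1 − 96/504 ≈ 0.8095

0.8095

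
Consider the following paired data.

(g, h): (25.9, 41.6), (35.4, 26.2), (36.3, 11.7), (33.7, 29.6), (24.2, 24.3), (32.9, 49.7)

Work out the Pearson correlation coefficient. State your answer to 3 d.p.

n = 6, Σg = 188.4, Σh = 183.1, Σg² = 6045.4, Σh² = 6490.63, Σgh = 5650.34
nΣgh − ΣgΣh = 33902.04 − 34496.04 = -594
nΣg² − (Σg)² = 36272.4 − 35494.56 = 777.84; nΣh² − (Σh)² = 38943.78 − 33525.61 = 5418.17
r = -594 / √(777.84 × 5418.17) = -594 / 2052.9173 ≈ -0.289

-0.289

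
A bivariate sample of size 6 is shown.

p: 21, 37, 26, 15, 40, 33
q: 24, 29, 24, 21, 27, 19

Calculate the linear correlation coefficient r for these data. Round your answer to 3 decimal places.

n = 6, Σp = 172, Σq = 144, Σp² = 5400, Σq² = 3524, Σpq = 4223
nΣpq − ΣpΣq = 25338 − 24768 = 570
nΣp² − (Σp)² = 32400 − 29584 = 2816; nΣq² − (Σq)² = 21144 − 20736 = 408
r = 570 / √(2816 × 408) = 570 / 1071.8806 ≈ 0.532

0.532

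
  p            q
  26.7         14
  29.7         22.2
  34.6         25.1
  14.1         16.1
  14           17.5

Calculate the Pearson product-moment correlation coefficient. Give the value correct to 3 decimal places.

n = 5, Σp = 119.1, Σq = 94.9, Σp² = 3186.95, Σq² = 1884.31, Σpq = 2373.61
nΣpq − ΣpΣq = 11868.05 − 11302.59 = 565.46
nΣp² − (Σp)² = 15934.75 − 14184.81 = 1749.94; nΣq² − (Σq)² = 9421.55 − 9006.01 = 415.54
r = 565.46 / √(1749.94 × 415.54) = 565.46 / 852.7427 ≈ 0.663

0.663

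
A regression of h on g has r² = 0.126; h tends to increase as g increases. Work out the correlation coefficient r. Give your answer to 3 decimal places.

|r| = √0.126 = 0.355
The association is positive, so r = 0.355.

0.355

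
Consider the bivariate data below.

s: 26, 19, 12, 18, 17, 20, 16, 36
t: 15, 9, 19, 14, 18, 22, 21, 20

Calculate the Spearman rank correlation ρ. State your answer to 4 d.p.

Rank s: 7, 5, 1, 4, 3, 6, 2, 8
Rank t: 3, 1, 5, 2, 4, 8, 7, 6
d = rank(s) − rank(t): 4, 4, -4, 2, -1, -2, -5, 2; Σd² = 86
ρ = 1 − 6Σd² / [n(n²−1)] = 1 − 6×86 / (8×63) = 1 − 516/504 ≈ -0.0238

-0.0238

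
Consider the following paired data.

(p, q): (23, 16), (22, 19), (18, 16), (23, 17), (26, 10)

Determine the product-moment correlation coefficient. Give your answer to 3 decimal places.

n = 5, Σp = 112, Σq = 78, Σp² = 2542, Σq² = 1262, Σpq = 1725
nΣpq − ΣpΣq = 8625 − 8736 = -111
nΣp² − (Σp)² = 12710 − 12544 = 166; nΣq² − (Σq)² = 6310 − 6084 = 226
r = -111 / √(166 × 226) = -111 / 193.6905 ≈ -0.573

-0.573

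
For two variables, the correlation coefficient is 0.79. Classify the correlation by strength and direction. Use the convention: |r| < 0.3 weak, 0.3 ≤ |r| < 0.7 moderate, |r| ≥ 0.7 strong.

strong positive

r = 0.79 > 0 so the relationship is positive.
|r| = 0.79, which falls in the strong range.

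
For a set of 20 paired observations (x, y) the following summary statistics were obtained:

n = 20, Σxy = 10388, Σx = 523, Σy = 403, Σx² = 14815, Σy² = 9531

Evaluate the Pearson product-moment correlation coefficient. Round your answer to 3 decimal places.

r = (nΣxy − ΣxΣy) / √[(nΣx² − (Σx)²)(nΣy² − (Σy)²)]
Numerator: 20×10388 − 523×403 = -3009
Denominator: √[(296300 − 273529)(190620 − 162409)] = √[22771 × 28211] = 25345.4667
r = -3009 / 25345.4667 ≈ -0.119

-0.119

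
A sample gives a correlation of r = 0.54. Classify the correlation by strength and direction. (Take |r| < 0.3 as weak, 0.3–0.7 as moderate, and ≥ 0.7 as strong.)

r = 0.54 > 0 so the relationship is positive.
|r| = 0.54, which falls in the moderate range.

moderate positive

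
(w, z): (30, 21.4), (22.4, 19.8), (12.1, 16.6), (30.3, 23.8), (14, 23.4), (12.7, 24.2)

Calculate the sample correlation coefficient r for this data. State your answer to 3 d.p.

0.209

n = 6, Σw = 121.5, Σz = 129.2, Σw² = 2823.55, Σz² = 2825.2, Σwz = 2642.46
nΣwz − ΣwΣz = 15854.76 − 15697.8 = 156.96
nΣw² − (Σw)² = 16941.3 − 14762.25 = 2179.05; nΣz² − (Σz)² = 16951.2 − 16692.64 = 258.56
r = 156.96 / √(2179.05 × 258.56) = 156.96 / 750.6099 ≈ 0.209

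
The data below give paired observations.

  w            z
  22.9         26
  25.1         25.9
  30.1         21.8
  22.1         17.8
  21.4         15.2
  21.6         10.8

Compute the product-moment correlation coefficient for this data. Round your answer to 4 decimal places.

n = 6, Σw = 143.2, Σz = 117.5, Σw² = 3473.36, Σz² = 2486.57, Σwz = 2853.61
nΣwz − ΣwΣz = 17121.66 − 16826 = 295.66
nΣw² − (Σw)² = 20840.16 − 20506.24 = 333.92; nΣz² − (Σz)² = 14919.42 − 13806.25 = 1113.17
r = 295.66 / √(333.92 × 1113.17) = 295.66 / 609.6800 ≈ 0.4849

0.4849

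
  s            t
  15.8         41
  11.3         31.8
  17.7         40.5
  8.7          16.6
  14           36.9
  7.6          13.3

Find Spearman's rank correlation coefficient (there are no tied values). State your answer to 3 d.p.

Rank s: 5, 3, 6, 2, 4, 1
Rank t: 6, 3, 5, 2, 4, 1
d = rank(s) − rank(t): -1, 0, 1, 0, 0, 0; Σd² = 2
ρ = 1 − 6Σd² / [n(n²−1)] = 1 − 6×2 / (6×35) = 1 − 12/210 ≈ 0.943

0.943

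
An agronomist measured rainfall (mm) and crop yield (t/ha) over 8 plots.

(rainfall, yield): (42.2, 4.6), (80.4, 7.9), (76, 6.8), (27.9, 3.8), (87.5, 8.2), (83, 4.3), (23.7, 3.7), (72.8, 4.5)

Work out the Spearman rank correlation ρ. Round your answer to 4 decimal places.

Rank rainfall: 3, 6, 5, 2, 8, 7, 1, 4
Rank yield: 5, 7, 6, 2, 8, 3, 1, 4
d = rank(rainfall) − rank(yield): -2, -1, -1, 0, 0, 4, 0, 0; Σd² = 22
ρ = 1 − 6Σd² / [n(n²−1)] = 1 − 6×22 / (8×63) = 1 − 132/504 ≈ 0.7381

0.7381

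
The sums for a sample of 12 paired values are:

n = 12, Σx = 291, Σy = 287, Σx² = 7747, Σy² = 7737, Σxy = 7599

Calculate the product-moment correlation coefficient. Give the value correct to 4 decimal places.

r = (nΣxy − ΣxΣy) / √[(nΣx² − (Σx)²)(nΣy² − (Σy)²)]
Numerator: 12×7599 − 291×287 = 7671
Denominator: √[(92964 − 84681)(92844 − 82369)] = √[8283 × 10475] = 9314.7423
r = 7671 / 9314.7423 ≈ 0.8235

0.8235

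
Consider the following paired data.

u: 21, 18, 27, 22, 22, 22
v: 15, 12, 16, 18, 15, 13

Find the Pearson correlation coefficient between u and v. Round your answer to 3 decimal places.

0.549

n = 6, Σu = 132, Σv = 89, Σu² = 2946, Σv² = 1343, Σuv = 1975
nΣuv − ΣuΣv = 11850 − 11748 = 102
nΣu² − (Σu)² = 17676 − 17424 = 252; nΣv² − (Σv)² = 8058 − 7921 = 137
r = 102 / √(252 × 137) = 102 / 185.8064 ≈ 0.549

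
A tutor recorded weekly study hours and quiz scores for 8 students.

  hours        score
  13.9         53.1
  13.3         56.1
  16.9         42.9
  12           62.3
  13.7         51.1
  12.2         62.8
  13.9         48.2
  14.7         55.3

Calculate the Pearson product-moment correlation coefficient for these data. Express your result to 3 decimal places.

n = 8, Σx = 110.6, Σy = 431.8, Σx² = 1545.54, Σy² = 23624.9, Σxy = 5905.95
nΣxy − ΣxΣy = 47247.6 − 47757.08 = -509.48
nΣx² − (Σx)² = 12364.32 − 12232.36 = 131.96; nΣy² − (Σy)² = 188999.2 − 186451.24 = 2547.96
r = -509.48 / √(131.96 × 2547.96) = -509.48 / 579.8524 ≈ -0.879

-0.879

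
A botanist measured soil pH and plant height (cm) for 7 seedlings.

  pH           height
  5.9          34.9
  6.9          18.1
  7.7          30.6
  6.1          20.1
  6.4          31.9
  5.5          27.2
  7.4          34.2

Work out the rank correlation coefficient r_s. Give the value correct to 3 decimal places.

0.000

Rank pH: 2, 5, 7, 3, 4, 1, 6
Rank height: 7, 1, 4, 2, 5, 3, 6
d = rank(pH) − rank(height): -5, 4, 3, 1, -1, -2, 0; Σd² = 56
ρ = 1 − 6Σd² / [n(n²−1)] = 1 − 6×56 / (7×48) = 1 − 336/336 ≈ 0.000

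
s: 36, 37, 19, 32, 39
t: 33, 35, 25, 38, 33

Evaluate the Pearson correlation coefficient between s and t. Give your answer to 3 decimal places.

0.742

n = 5, Σs = 163, Σt = 164, Σs² = 5571, Σt² = 5472, Σst = 5461
nΣst − ΣsΣt = 27305 − 26732 = 573
nΣs² − (Σs)² = 27855 − 26569 = 1286; nΣt² − (Σt)² = 27360 − 26896 = 464
r = 573 / √(1286 × 464) = 573 / 772.4662 ≈ 0.742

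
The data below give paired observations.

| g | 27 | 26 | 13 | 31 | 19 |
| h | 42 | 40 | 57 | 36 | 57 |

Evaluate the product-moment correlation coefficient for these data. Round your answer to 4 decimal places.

-0.9458

n = 5, Σg = 116, Σh = 232, Σg² = 2896, Σh² = 11158, Σgh = 5114
nΣgh − ΣgΣh = 25570 − 26912 = -1342
nΣg² − (Σg)² = 14480 − 13456 = 1024; nΣh² − (Σh)² = 55790 − 53824 = 1966
r = -1342 / √(1024 × 1966) = -1342 / 1418.8672 ≈ -0.9458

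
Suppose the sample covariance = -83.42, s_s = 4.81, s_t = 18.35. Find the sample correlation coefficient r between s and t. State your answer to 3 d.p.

-0.945

r = Cov(s,t) / (s_s · s_t) = -83.42 / (4.81 × 18.35)
  = -83.42 / 88.2635 ≈ -0.945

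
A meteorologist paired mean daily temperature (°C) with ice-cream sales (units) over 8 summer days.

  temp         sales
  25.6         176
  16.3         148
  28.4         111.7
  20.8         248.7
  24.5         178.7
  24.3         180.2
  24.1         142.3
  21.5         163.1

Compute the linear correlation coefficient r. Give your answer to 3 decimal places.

-0.312

n = 8, Σx = 185.5, Σy = 1348.7, Σx² = 4394.05, Σy² = 238465.21, Σxy = 30956.33
nΣxy − ΣxΣy = 247650.64 − 250183.85 = -2533.21
nΣx² − (Σx)² = 35152.4 − 34410.25 = 742.15; nΣy² − (Σy)² = 1907721.68 − 1818991.69 = 88729.99
r = -2533.21 / √(742.15 × 88729.99) = -2533.21 / 8114.8606 ≈ -0.312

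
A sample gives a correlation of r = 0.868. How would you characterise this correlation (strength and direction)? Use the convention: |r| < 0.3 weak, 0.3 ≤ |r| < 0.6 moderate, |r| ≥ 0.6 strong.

r = 0.868 > 0 so the relationship is positive.
|r| = 0.868, which falls in the strong range.

strong positive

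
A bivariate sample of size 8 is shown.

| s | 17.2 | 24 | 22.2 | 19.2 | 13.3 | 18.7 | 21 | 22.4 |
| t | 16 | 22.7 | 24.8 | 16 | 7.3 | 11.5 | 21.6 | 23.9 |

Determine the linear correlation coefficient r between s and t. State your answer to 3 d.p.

n = 8, Σs = 158, Σt = 143.8, Σs² = 3202.66, Σt² = 2865.64, Σst = 2978.86
nΣst − ΣsΣt = 23830.88 − 22720.4 = 1110.48
nΣs² − (Σs)² = 25621.28 − 24964 = 657.28; nΣt² − (Σt)² = 22925.12 − 20678.44 = 2246.68
r = 1110.48 / √(657.28 × 2246.68) = 1110.48 / 1215.1946 ≈ 0.914

0.914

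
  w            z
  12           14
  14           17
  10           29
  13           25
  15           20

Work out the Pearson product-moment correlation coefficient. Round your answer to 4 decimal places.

-0.4948

n = 5, Σw = 64, Σz = 105, Σw² = 834, Σz² = 2351, Σwz = 1321
nΣwz − ΣwΣz = 6605 − 6720 = -115
nΣw² − (Σw)² = 4170 − 4096 = 74; nΣz² − (Σz)² = 11755 − 11025 = 730
r = -115 / √(74 × 730) = -115 / 232.4220 ≈ -0.4948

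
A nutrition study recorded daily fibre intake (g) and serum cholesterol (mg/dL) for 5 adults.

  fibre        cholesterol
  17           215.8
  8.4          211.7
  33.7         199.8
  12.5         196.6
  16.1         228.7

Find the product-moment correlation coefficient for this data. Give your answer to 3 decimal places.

n = 5, Σx = 87.7, Σy = 1052.6, Σx² = 1910.71, Σy² = 222261.82, Σxy = 18319.71
nΣxy − ΣxΣy = 91598.55 − 92313.02 = -714.47
nΣx² − (Σx)² = 9553.55 − 7691.29 = 1862.26; nΣy² − (Σy)² = 1111309.1 − 1107966.76 = 3342.34
r = -714.47 / √(1862.26 × 3342.34) = -714.47 / 2494.8559 ≈ -0.286

-0.286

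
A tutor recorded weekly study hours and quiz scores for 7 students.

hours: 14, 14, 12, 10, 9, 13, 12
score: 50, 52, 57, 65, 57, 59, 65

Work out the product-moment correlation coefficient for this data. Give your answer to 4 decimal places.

n = 7, Σx = 84, Σy = 405, Σx² = 1030, Σy² = 23633, Σxy = 4822
nΣxy − ΣxΣy = 33754 − 34020 = -266
nΣx² − (Σx)² = 7210 − 7056 = 154; nΣy² − (Σy)² = 165431 − 164025 = 1406
r = -266 / √(154 × 1406) = -266 / 465.3214 ≈ -0.5716

-0.5716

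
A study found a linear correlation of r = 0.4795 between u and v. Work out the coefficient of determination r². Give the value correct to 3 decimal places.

0.230

r² = (0.4795)² = 0.230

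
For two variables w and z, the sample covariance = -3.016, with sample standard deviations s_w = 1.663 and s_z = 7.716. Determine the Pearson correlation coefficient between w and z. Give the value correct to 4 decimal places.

r = Cov(w,z) / (s_w · s_z) = -3.016 / (1.663 × 7.716)
  = -3.016 / 12.8317 ≈ -0.2350

-0.2350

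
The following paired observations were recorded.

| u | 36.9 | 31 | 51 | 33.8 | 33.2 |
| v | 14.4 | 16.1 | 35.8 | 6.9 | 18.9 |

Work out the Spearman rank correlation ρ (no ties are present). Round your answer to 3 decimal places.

0.200

Rank u: 4, 1, 5, 3, 2
Rank v: 2, 3, 5, 1, 4
d = rank(u) − rank(v): 2, -2, 0, 2, -2; Σd² = 16
ρ = 1 − 6Σd² / [n(n²−1)] = 1 − 6×16 / (5×24) = 1 − 96/120 ≈ 0.200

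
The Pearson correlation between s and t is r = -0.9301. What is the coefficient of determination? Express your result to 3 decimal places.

0.865

r² = (-0.9301)² = 0.865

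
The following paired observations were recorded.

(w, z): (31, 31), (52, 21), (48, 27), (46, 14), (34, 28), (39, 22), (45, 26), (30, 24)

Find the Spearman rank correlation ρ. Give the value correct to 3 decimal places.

Rank w: 2, 8, 7, 6, 3, 4, 5, 1
Rank z: 8, 2, 6, 1, 7, 3, 5, 4
d = rank(w) − rank(z): -6, 6, 1, 5, -4, 1, 0, -3; Σd² = 124
ρ = 1 − 6Σd² / [n(n²−1)] = 1 − 6×124 / (8×63) = 1 − 744/504 ≈ -0.476

-0.476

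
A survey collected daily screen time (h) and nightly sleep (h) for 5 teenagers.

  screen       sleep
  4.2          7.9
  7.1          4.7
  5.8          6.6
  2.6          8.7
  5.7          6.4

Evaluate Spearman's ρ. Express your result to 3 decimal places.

Rank screen: 2, 5, 4, 1, 3
Rank sleep: 4, 1, 3, 5, 2
d = rank(screen) − rank(sleep): -2, 4, 1, -4, 1; Σd² = 38
ρ = 1 − 6Σd² / [n(n²−1)] = 1 − 6×38 / (5×24) = 1 − 228/120 ≈ -0.900

-0.900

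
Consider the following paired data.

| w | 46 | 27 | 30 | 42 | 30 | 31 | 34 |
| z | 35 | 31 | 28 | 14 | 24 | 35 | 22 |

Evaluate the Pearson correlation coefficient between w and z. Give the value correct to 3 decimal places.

-0.162

n = 7, Σw = 240, Σz = 189, Σw² = 8526, Σz² = 5451, Σwz = 6428
nΣwz − ΣwΣz = 44996 − 45360 = -364
nΣw² − (Σw)² = 59682 − 57600 = 2082; nΣz² − (Σz)² = 38157 − 35721 = 2436
r = -364 / √(2082 × 2436) = -364 / 2252.0551 ≈ -0.162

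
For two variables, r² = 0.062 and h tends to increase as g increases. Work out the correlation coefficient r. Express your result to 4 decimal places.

|r| = √0.062 = 0.2490
The association is positive, so r = 0.2490.

0.2490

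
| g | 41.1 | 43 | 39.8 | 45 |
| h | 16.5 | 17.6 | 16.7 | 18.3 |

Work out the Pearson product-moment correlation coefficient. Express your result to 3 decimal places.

0.944

n = 4, Σg = 168.9, Σh = 69.1, Σg² = 7147.25, Σh² = 1195.79, Σgh = 2923.11
nΣgh − ΣgΣh = 11692.44 − 11670.99 = 21.45
nΣg² − (Σg)² = 28589 − 28527.21 = 61.79; nΣh² − (Σh)² = 4783.16 − 4774.81 = 8.35
r = 21.45 / √(61.79 × 8.35) = 21.45 / 22.7145 ≈ 0.944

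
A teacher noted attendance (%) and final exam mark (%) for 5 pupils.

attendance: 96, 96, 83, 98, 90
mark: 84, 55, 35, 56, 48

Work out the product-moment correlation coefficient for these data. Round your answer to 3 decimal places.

n = 5, Σx = 463, Σy = 278, Σx² = 43025, Σy² = 16746, Σxy = 26057
nΣxy − ΣxΣy = 130285 − 128714 = 1571
nΣx² − (Σx)² = 215125 − 214369 = 756; nΣy² − (Σy)² = 83730 − 77284 = 6446
r = 1571 / √(756 × 6446) = 1571 / 2207.5271 ≈ 0.712

0.712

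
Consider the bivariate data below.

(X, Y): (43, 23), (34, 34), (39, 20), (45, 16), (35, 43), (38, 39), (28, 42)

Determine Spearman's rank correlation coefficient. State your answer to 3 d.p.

Rank X: 6, 2, 5, 7, 3, 4, 1
Rank Y: 3, 4, 2, 1, 7, 5, 6
d = rank(X) − rank(Y): 3, -2, 3, 6, -4, -1, -5; Σd² = 100
ρ = 1 − 6Σd² / [n(n²−1)] = 1 − 6×100 / (7×48) = 1 − 600/336 ≈ -0.786

-0.786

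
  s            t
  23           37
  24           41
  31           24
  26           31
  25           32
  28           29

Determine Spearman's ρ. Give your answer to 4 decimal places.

Rank s: 1, 2, 6, 4, 3, 5
Rank t: 5, 6, 1, 3, 4, 2
d = rank(s) − rank(t): -4, -4, 5, 1, -1, 3; Σd² = 68
ρ = 1 − 6Σd² / [n(n²−1)] = 1 − 6×68 / (6×35) = 1 − 408/210 ≈ -0.9429

-0.9429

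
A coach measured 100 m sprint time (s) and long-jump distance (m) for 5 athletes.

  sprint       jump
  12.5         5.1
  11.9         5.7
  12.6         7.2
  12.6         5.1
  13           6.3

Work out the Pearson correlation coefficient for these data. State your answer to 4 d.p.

n = 5, Σx = 62.6, Σy = 29.4, Σx² = 784.38, Σy² = 176.04, Σxy = 368.46
nΣxy − ΣxΣy = 1842.3 − 1840.44 = 1.86
nΣx² − (Σx)² = 3921.9 − 3918.76 = 3.14; nΣy² − (Σy)² = 880.2 − 864.36 = 15.84
r = 1.86 / √(3.14 × 15.84) = 1.86 / 7.0525 ≈ 0.2637

0.2637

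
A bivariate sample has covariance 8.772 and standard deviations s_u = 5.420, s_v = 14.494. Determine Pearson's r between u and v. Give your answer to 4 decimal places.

0.1117

r = Cov(u,v) / (s_u · s_v) = 8.772 / (5.420 × 14.494)
  = 8.772 / 78.5575 ≈ 0.1117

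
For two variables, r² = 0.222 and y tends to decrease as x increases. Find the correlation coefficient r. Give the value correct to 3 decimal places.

-0.471

|r| = √0.222 = 0.471
The association is negative, so r = −0.471.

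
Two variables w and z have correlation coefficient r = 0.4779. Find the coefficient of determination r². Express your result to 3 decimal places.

0.228

r² = (0.4779)² = 0.228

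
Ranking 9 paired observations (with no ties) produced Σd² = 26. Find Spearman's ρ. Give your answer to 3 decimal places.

ρ = 1 − 6Σd² / [n(n²−1)] = 1 − 6×26 / (9×80)
  = 1 − 156/720 = 1 − 0.2167 ≈ 0.783

0.783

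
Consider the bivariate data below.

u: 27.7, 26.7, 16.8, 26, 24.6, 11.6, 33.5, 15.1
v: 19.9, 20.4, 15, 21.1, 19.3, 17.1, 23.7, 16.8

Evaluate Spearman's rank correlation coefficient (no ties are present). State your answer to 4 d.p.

0.8095

Rank u: 7, 6, 3, 5, 4, 1, 8, 2
Rank v: 5, 6, 1, 7, 4, 3, 8, 2
d = rank(u) − rank(v): 2, 0, 2, -2, 0, -2, 0, 0; Σd² = 16
ρ = 1 − 6Σd² / [n(n²−1)] = 1 − 6×16 / (8×63) = 1 − 96/504 ≈ 0.8095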